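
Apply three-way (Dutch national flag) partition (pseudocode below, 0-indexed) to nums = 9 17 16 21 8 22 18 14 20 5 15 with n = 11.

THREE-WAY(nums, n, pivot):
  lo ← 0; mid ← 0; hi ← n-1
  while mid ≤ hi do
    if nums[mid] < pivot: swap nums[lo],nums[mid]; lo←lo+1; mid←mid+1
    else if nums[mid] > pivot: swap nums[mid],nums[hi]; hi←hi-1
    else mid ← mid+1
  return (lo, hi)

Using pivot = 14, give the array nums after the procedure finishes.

lo=0 mid=0 hi=10
9<14: swap(0,0), lo=1 mid=1 ⇒ 9 17 16 21 8 22 18 14 20 5 15
17>14: swap(1,10), hi=9 ⇒ 9 15 16 21 8 22 18 14 20 5 17
15>14: swap(1,9), hi=8 ⇒ 9 5 16 21 8 22 18 14 20 15 17
5<14: swap(1,1), lo=2 mid=2 ⇒ 9 5 16 21 8 22 18 14 20 15 17
16>14: swap(2,8), hi=7 ⇒ 9 5 20 21 8 22 18 14 16 15 17
20>14: swap(2,7), hi=6 ⇒ 9 5 14 21 8 22 18 20 16 15 17
14=14: mid=3
21>14: swap(3,6), hi=5 ⇒ 9 5 14 18 8 22 21 20 16 15 17
18>14: swap(3,5), hi=4 ⇒ 9 5 14 22 8 18 21 20 16 15 17
22>14: swap(3,4), hi=3 ⇒ 9 5 14 8 22 18 21 20 16 15 17
8<14: swap(2,3), lo=3 mid=4 ⇒ 9 5 8 14 22 18 21 20 16 15 17
done. lo=3 hi=3; nums=9 5 8 14 22 18 21 20 16 15 17

9 5 8 14 22 18 21 20 16 15 17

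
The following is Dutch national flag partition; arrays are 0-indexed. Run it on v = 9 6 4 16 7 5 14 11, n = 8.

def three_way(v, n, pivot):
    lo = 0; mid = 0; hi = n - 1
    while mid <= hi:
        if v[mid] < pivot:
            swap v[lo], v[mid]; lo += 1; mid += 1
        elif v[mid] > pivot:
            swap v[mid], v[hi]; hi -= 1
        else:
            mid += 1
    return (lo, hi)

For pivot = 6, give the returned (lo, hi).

lo=0 mid=0 hi=7
9>6: swap(0,7), hi=6 ⇒ 11 6 4 16 7 5 14 9
11>6: swap(0,6), hi=5 ⇒ 14 6 4 16 7 5 11 9
14>6: swap(0,5), hi=4 ⇒ 5 6 4 16 7 14 11 9
5<6: swap(0,0), lo=1 mid=1 ⇒ 5 6 4 16 7 14 11 9
6=6: mid=2
4<6: swap(1,2), lo=2 mid=3 ⇒ 5 4 6 16 7 14 11 9
16>6: swap(3,4), hi=3 ⇒ 5 4 6 7 16 14 11 9
7>6: swap(3,3), hi=2 ⇒ 5 4 6 7 16 14 11 9
done. lo=2 hi=2; v=5 4 6 7 16 14 11 9

(2, 2)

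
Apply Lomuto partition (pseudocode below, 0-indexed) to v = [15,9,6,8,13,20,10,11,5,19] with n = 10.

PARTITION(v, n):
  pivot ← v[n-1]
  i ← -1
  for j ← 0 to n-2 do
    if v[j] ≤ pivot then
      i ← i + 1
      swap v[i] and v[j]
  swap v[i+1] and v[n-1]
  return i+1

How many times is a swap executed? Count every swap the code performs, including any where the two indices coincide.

pivot = v[9] = 19; i = -1
j=0: v[0]=15 ≤ 19 → i=0, swap v[0],v[0] (no change) → [15,9,6,8,13,20,10,11,5,19]
j=1: v[1]=9 ≤ 19 → i=1, swap v[1],v[1] (no change) → [15,9,6,8,13,20,10,11,5,19]
j=2: v[2]=6 ≤ 19 → i=2, swap v[2],v[2] (no change) → [15,9,6,8,13,20,10,11,5,19]
j=3: v[3]=8 ≤ 19 → i=3, swap v[3],v[3] (no change) → [15,9,6,8,13,20,10,11,5,19]
j=4: v[4]=13 ≤ 19 → i=4, swap v[4],v[4] (no change) → [15,9,6,8,13,20,10,11,5,19]
j=5: v[5]=20 > 19 → no swap
j=6: v[6]=10 ≤ 19 → i=5, swap v[5],v[6] → [15,9,6,8,13,10,20,11,5,19]
j=7: v[7]=11 ≤ 19 → i=6, swap v[6],v[7] → [15,9,6,8,13,10,11,20,5,19]
j=8: v[8]=5 ≤ 19 → i=7, swap v[7],v[8] → [15,9,6,8,13,10,11,5,20,19]
final swap v[8],v[9] → [15,9,6,8,13,10,11,5,19,20]; return 8

9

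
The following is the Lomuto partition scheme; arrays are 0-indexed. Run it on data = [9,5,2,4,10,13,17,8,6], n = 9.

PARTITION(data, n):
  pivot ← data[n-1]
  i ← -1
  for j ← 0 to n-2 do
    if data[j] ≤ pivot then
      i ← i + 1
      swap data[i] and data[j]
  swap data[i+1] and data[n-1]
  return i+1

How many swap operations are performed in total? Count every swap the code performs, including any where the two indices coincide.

4

pivot = data[8] = 6; i = -1
j=0: data[0]=9 > 6 → no swap
j=1: data[1]=5 ≤ 6 → i=0, swap data[0],data[1] → [5,9,2,4,10,13,17,8,6]
j=2: data[2]=2 ≤ 6 → i=1, swap data[1],data[2] → [5,2,9,4,10,13,17,8,6]
j=3: data[3]=4 ≤ 6 → i=2, swap data[2],data[3] → [5,2,4,9,10,13,17,8,6]
j=4: data[4]=10 > 6 → no swap
j=5: data[5]=13 > 6 → no swap
j=6: data[6]=17 > 6 → no swap
j=7: data[7]=8 > 6 → no swap
final swap data[3],data[8] → [5,2,4,6,10,13,17,8,9]; return 3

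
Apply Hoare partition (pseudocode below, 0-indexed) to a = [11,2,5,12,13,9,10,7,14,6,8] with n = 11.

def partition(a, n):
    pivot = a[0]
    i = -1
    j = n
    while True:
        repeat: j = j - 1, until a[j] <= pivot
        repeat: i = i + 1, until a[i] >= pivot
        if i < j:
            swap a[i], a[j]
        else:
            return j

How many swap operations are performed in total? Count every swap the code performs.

pivot=11
j stops at 10 (8), i stops at 0 (11); swap ⇒ [8,2,5,12,13,9,10,7,14,6,11]
j stops at 9 (6), i stops at 3 (12); swap ⇒ [8,2,5,6,13,9,10,7,14,12,11]
j stops at 7 (7), i stops at 4 (13); swap ⇒ [8,2,5,6,7,9,10,13,14,12,11]
j stops at 6, i stops at 7; i≥j ⇒ return 6. a=[8,2,5,6,7,9,10,13,14,12,11]

3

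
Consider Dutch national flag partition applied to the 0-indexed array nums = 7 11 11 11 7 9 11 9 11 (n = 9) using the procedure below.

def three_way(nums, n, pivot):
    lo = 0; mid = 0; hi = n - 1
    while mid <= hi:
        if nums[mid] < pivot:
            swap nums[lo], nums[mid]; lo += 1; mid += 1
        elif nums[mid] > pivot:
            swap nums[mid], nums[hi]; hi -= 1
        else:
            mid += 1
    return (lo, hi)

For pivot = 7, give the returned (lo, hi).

(0, 1)

lo=0 mid=0 hi=8
7=7: mid=1
11>7: swap(1,8), hi=7 ⇒ 7 11 11 11 7 9 11 9 11
11>7: swap(1,7), hi=6 ⇒ 7 9 11 11 7 9 11 11 11
9>7: swap(1,6), hi=5 ⇒ 7 11 11 11 7 9 9 11 11
11>7: swap(1,5), hi=4 ⇒ 7 9 11 11 7 11 9 11 11
9>7: swap(1,4), hi=3 ⇒ 7 7 11 11 9 11 9 11 11
7=7: mid=2
11>7: swap(2,3), hi=2 ⇒ 7 7 11 11 9 11 9 11 11
11>7: swap(2,2), hi=1 ⇒ 7 7 11 11 9 11 9 11 11
done. lo=0 hi=1; nums=7 7 11 11 9 11 9 11 11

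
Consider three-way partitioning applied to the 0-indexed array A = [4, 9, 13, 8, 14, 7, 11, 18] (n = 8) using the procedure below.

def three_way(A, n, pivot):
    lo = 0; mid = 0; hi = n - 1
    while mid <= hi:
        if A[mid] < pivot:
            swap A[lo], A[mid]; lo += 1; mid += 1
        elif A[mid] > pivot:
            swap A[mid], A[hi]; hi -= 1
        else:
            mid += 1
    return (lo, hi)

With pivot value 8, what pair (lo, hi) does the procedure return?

(2, 2)

lo=0 mid=0 hi=7
4<8: swap(0,0), lo=1 mid=1 ⇒ [4, 9, 13, 8, 14, 7, 11, 18]
9>8: swap(1,7), hi=6 ⇒ [4, 18, 13, 8, 14, 7, 11, 9]
18>8: swap(1,6), hi=5 ⇒ [4, 11, 13, 8, 14, 7, 18, 9]
11>8: swap(1,5), hi=4 ⇒ [4, 7, 13, 8, 14, 11, 18, 9]
7<8: swap(1,1), lo=2 mid=2 ⇒ [4, 7, 13, 8, 14, 11, 18, 9]
13>8: swap(2,4), hi=3 ⇒ [4, 7, 14, 8, 13, 11, 18, 9]
14>8: swap(2,3), hi=2 ⇒ [4, 7, 8, 14, 13, 11, 18, 9]
8=8: mid=3
done. lo=2 hi=2; A=[4, 7, 8, 14, 13, 11, 18, 9]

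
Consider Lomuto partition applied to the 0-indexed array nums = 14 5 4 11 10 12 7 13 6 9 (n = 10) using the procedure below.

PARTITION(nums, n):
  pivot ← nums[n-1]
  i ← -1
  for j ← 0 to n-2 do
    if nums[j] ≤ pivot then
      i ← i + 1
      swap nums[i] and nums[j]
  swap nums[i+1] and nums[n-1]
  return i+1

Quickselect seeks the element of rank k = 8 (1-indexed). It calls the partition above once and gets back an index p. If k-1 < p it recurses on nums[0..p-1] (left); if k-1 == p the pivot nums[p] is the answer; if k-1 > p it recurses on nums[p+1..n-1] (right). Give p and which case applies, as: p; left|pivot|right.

pivot = nums[9] = 9; i = -1
j=0: nums[0]=14 > 9 → no swap
j=1: nums[1]=5 ≤ 9 → i=0, swap nums[0],nums[1] → 5 14 4 11 10 12 7 13 6 9
j=2: nums[2]=4 ≤ 9 → i=1, swap nums[1],nums[2] → 5 4 14 11 10 12 7 13 6 9
j=3: nums[3]=11 > 9 → no swap
j=4: nums[4]=10 > 9 → no swap
j=5: nums[5]=12 > 9 → no swap
j=6: nums[6]=7 ≤ 9 → i=2, swap nums[2],nums[6] → 5 4 7 11 10 12 14 13 6 9
j=7: nums[7]=13 > 9 → no swap
j=8: nums[8]=6 ≤ 9 → i=3, swap nums[3],nums[8] → 5 4 7 6 10 12 14 13 11 9
final swap nums[4],nums[9] → 5 4 7 6 9 12 14 13 11 10; return 4
p = 4; k-1 = 7 > 4 ⇒ right

4; right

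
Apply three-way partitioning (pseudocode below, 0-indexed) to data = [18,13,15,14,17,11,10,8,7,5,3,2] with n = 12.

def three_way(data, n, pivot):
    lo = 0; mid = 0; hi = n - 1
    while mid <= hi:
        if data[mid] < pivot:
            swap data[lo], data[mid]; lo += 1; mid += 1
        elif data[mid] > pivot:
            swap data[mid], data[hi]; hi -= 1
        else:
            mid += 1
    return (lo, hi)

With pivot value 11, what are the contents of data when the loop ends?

[2,3,5,7,8,10,11,17,14,15,13,18]

lo=0 mid=0 hi=11
18>11: swap(0,11), hi=10 ⇒ [2,13,15,14,17,11,10,8,7,5,3,18]
2<11: swap(0,0), lo=1 mid=1 ⇒ [2,13,15,14,17,11,10,8,7,5,3,18]
13>11: swap(1,10), hi=9 ⇒ [2,3,15,14,17,11,10,8,7,5,13,18]
3<11: swap(1,1), lo=2 mid=2 ⇒ [2,3,15,14,17,11,10,8,7,5,13,18]
15>11: swap(2,9), hi=8 ⇒ [2,3,5,14,17,11,10,8,7,15,13,18]
5<11: swap(2,2), lo=3 mid=3 ⇒ [2,3,5,14,17,11,10,8,7,15,13,18]
14>11: swap(3,8), hi=7 ⇒ [2,3,5,7,17,11,10,8,14,15,13,18]
7<11: swap(3,3), lo=4 mid=4 ⇒ [2,3,5,7,17,11,10,8,14,15,13,18]
17>11: swap(4,7), hi=6 ⇒ [2,3,5,7,8,11,10,17,14,15,13,18]
8<11: swap(4,4), lo=5 mid=5 ⇒ [2,3,5,7,8,11,10,17,14,15,13,18]
11=11: mid=6
10<11: swap(5,6), lo=6 mid=7 ⇒ [2,3,5,7,8,10,11,17,14,15,13,18]
done. lo=6 hi=6; data=[2,3,5,7,8,10,11,17,14,15,13,18]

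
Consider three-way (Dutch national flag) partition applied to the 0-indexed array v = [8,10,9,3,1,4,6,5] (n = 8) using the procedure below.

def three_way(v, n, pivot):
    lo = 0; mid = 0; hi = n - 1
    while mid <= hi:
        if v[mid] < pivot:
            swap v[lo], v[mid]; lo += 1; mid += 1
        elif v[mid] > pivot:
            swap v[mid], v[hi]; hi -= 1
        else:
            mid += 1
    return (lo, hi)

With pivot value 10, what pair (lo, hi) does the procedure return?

lo=0 mid=0 hi=7
8<10: swap(0,0), lo=1 mid=1 ⇒ [8,10,9,3,1,4,6,5]
10=10: mid=2
9<10: swap(1,2), lo=2 mid=3 ⇒ [8,9,10,3,1,4,6,5]
3<10: swap(2,3), lo=3 mid=4 ⇒ [8,9,3,10,1,4,6,5]
1<10: swap(3,4), lo=4 mid=5 ⇒ [8,9,3,1,10,4,6,5]
4<10: swap(4,5), lo=5 mid=6 ⇒ [8,9,3,1,4,10,6,5]
6<10: swap(5,6), lo=6 mid=7 ⇒ [8,9,3,1,4,6,10,5]
5<10: swap(6,7), lo=7 mid=8 ⇒ [8,9,3,1,4,6,5,10]
done. lo=7 hi=7; v=[8,9,3,1,4,6,5,10]

(7, 7)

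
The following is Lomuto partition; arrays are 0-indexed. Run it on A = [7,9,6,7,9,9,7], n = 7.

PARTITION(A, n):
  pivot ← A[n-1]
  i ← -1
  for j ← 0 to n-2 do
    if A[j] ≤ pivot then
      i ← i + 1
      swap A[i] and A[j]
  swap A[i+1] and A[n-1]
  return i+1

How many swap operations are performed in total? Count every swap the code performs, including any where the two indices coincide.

4

pivot = A[6] = 7; i = -1
j=0: A[0]=7 ≤ 7 → i=0, swap A[0],A[0] (no change) → [7,9,6,7,9,9,7]
j=1: A[1]=9 > 7 → no swap
j=2: A[2]=6 ≤ 7 → i=1, swap A[1],A[2] → [7,6,9,7,9,9,7]
j=3: A[3]=7 ≤ 7 → i=2, swap A[2],A[3] → [7,6,7,9,9,9,7]
j=4: A[4]=9 > 7 → no swap
j=5: A[5]=9 > 7 → no swap
final swap A[3],A[6] → [7,6,7,7,9,9,9]; return 3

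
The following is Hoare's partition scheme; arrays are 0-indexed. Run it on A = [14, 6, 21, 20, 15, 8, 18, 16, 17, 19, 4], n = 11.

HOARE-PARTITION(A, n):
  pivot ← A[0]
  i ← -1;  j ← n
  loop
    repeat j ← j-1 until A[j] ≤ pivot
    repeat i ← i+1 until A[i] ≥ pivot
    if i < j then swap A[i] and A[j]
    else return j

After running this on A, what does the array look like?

pivot=14
j stops at 10 (4), i stops at 0 (14); swap ⇒ [4, 6, 21, 20, 15, 8, 18, 16, 17, 19, 14]
j stops at 5 (8), i stops at 2 (21); swap ⇒ [4, 6, 8, 20, 15, 21, 18, 16, 17, 19, 14]
j stops at 2, i stops at 3; i≥j ⇒ return 2. A=[4, 6, 8, 20, 15, 21, 18, 16, 17, 19, 14]

[4, 6, 8, 20, 15, 21, 18, 16, 17, 19, 14]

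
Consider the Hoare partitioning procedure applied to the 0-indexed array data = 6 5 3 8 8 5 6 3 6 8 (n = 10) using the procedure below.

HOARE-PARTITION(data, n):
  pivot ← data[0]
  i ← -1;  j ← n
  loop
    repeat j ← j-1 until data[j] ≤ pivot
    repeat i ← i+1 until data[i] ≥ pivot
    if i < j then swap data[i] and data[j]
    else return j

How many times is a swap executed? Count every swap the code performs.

3

pivot=6
j stops at 8 (6), i stops at 0 (6); swap ⇒ 6 5 3 8 8 5 6 3 6 8
j stops at 7 (3), i stops at 3 (8); swap ⇒ 6 5 3 3 8 5 6 8 6 8
j stops at 6 (6), i stops at 4 (8); swap ⇒ 6 5 3 3 6 5 8 8 6 8
j stops at 5, i stops at 6; i≥j ⇒ return 5. data=6 5 3 3 6 5 8 8 6 8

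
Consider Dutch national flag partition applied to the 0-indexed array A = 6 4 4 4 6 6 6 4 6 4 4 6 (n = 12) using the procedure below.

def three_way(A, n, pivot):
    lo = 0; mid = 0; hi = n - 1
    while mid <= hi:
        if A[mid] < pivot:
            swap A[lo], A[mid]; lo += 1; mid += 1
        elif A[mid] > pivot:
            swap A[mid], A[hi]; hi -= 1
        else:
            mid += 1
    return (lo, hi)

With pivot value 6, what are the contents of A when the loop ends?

pivot = 6; lo=0, mid=0, hi=11
A[mid]=6=6: mid=1
A[mid]=4<6: swap A[0],A[1]; lo=1,mid=2 → 4 6 4 4 6 6 6 4 6 4 4 6
A[mid]=4<6: swap A[1],A[2]; lo=2,mid=3 → 4 4 6 4 6 6 6 4 6 4 4 6
A[mid]=4<6: swap A[2],A[3]; lo=3,mid=4 → 4 4 4 6 6 6 6 4 6 4 4 6
A[mid]=6=6: mid=5
A[mid]=6=6: mid=6
A[mid]=6=6: mid=7
A[mid]=4<6: swap A[3],A[7]; lo=4,mid=8 → 4 4 4 4 6 6 6 6 6 4 4 6
A[mid]=6=6: mid=9
A[mid]=4<6: swap A[4],A[9]; lo=5,mid=10 → 4 4 4 4 4 6 6 6 6 6 4 6
A[mid]=4<6: swap A[5],A[10]; lo=6,mid=11 → 4 4 4 4 4 4 6 6 6 6 6 6
A[mid]=6=6: mid=12
end: lo=6, hi=11; A = 4 4 4 4 4 4 6 6 6 6 6 6

4 4 4 4 4 4 6 6 6 6 6 6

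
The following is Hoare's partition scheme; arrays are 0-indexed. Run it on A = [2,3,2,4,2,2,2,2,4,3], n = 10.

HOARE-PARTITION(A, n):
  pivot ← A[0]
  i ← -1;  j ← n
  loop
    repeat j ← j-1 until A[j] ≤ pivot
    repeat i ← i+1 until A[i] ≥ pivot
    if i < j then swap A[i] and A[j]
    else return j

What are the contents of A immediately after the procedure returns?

pivot = A[0] = 2; i = -1, j = 10
j→7 (A[7]=2≤2), i→0 (A[0]=2≥2); i<j, swap → [2,3,2,4,2,2,2,2,4,3]
j→6 (A[6]=2≤2), i→1 (A[1]=3≥2); i<j, swap → [2,2,2,4,2,2,3,2,4,3]
j→5 (A[5]=2≤2), i→2 (A[2]=2≥2); i<j, swap → [2,2,2,4,2,2,3,2,4,3]
j→4 (A[4]=2≤2), i→3 (A[3]=4≥2); i<j, swap → [2,2,2,2,4,2,3,2,4,3]
j→3, i→4; i≥j, return j=3. A = [2,2,2,2,4,2,3,2,4,3]

[2,2,2,2,4,2,3,2,4,3]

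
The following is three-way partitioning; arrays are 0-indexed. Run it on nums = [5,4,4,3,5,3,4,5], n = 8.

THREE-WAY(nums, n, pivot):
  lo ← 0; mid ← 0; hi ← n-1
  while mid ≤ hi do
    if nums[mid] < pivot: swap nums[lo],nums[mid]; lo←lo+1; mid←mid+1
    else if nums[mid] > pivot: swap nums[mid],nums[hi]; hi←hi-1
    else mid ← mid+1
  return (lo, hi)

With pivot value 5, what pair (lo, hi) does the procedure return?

lo=0 mid=0 hi=7
5=5: mid=1
4<5: swap(0,1), lo=1 mid=2 ⇒ [4,5,4,3,5,3,4,5]
4<5: swap(1,2), lo=2 mid=3 ⇒ [4,4,5,3,5,3,4,5]
3<5: swap(2,3), lo=3 mid=4 ⇒ [4,4,3,5,5,3,4,5]
5=5: mid=5
3<5: swap(3,5), lo=4 mid=6 ⇒ [4,4,3,3,5,5,4,5]
4<5: swap(4,6), lo=5 mid=7 ⇒ [4,4,3,3,4,5,5,5]
5=5: mid=8
done. lo=5 hi=7; nums=[4,4,3,3,4,5,5,5]

(5, 7)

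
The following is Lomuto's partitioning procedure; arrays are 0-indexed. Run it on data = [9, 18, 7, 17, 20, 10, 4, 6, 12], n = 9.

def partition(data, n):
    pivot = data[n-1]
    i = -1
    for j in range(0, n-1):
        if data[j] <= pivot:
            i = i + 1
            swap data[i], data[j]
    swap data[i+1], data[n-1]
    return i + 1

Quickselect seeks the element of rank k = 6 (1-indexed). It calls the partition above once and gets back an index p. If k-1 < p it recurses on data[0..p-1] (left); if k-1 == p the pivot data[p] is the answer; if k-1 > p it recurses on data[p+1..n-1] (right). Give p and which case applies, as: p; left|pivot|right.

5; pivot

pivot = data[8] = 12; i = -1
j=0: data[0]=9 ≤ 12 → i=0, swap data[0],data[0] (no change) → [9, 18, 7, 17, 20, 10, 4, 6, 12]
j=1: data[1]=18 > 12 → no swap
j=2: data[2]=7 ≤ 12 → i=1, swap data[1],data[2] → [9, 7, 18, 17, 20, 10, 4, 6, 12]
j=3: data[3]=17 > 12 → no swap
j=4: data[4]=20 > 12 → no swap
j=5: data[5]=10 ≤ 12 → i=2, swap data[2],data[5] → [9, 7, 10, 17, 20, 18, 4, 6, 12]
j=6: data[6]=4 ≤ 12 → i=3, swap data[3],data[6] → [9, 7, 10, 4, 20, 18, 17, 6, 12]
j=7: data[7]=6 ≤ 12 → i=4, swap data[4],data[7] → [9, 7, 10, 4, 6, 18, 17, 20, 12]
final swap data[5],data[8] → [9, 7, 10, 4, 6, 12, 17, 20, 18]; return 5
p = 5; k-1 = 5 == 5 ⇒ pivot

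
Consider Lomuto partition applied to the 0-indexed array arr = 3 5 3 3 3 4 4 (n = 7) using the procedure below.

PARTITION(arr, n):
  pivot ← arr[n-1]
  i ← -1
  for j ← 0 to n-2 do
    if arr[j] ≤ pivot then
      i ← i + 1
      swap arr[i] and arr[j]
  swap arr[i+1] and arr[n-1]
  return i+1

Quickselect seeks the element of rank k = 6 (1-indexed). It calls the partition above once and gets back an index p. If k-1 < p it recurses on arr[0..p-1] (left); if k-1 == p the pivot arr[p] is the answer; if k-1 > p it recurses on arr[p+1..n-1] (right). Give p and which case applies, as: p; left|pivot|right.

pivot = arr[6] = 4; i = -1
j=0: arr[0]=3 ≤ 4 → i=0, swap arr[0],arr[0] (no change) → 3 5 3 3 3 4 4
j=1: arr[1]=5 > 4 → no swap
j=2: arr[2]=3 ≤ 4 → i=1, swap arr[1],arr[2] → 3 3 5 3 3 4 4
j=3: arr[3]=3 ≤ 4 → i=2, swap arr[2],arr[3] → 3 3 3 5 3 4 4
j=4: arr[4]=3 ≤ 4 → i=3, swap arr[3],arr[4] → 3 3 3 3 5 4 4
j=5: arr[5]=4 ≤ 4 → i=4, swap arr[4],arr[5] → 3 3 3 3 4 5 4
final swap arr[5],arr[6] → 3 3 3 3 4 4 5; return 5
p = 5; k-1 = 5 == 5 ⇒ pivot

5; pivot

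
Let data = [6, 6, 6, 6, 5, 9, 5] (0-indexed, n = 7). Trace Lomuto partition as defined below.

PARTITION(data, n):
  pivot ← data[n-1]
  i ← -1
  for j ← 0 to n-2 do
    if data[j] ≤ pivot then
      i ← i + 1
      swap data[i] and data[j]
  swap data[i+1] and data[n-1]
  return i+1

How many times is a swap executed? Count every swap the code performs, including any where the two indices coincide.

2

pivot = data[6] = 5; i = -1
j=0: data[0]=6 > 5 → no swap
j=1: data[1]=6 > 5 → no swap
j=2: data[2]=6 > 5 → no swap
j=3: data[3]=6 > 5 → no swap
j=4: data[4]=5 ≤ 5 → i=0, swap data[0],data[4] → [5, 6, 6, 6, 6, 9, 5]
j=5: data[5]=9 > 5 → no swap
final swap data[1],data[6] → [5, 5, 6, 6, 6, 9, 6]; return 1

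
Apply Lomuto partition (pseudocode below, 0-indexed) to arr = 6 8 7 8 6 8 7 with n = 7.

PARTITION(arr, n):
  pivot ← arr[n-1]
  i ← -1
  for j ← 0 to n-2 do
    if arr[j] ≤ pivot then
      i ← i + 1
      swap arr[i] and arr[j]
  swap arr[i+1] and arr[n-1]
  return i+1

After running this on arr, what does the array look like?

pivot=7, i=-1
j=0: 6≤7, i=0, swap(0,0) ⇒ 6 8 7 8 6 8 7
j=1: 8>7, skip
j=2: 7≤7, i=1, swap(1,2) ⇒ 6 7 8 8 6 8 7
j=3: 8>7, skip
j=4: 6≤7, i=2, swap(2,4) ⇒ 6 7 6 8 8 8 7
j=5: 8>7, skip
swap(3,6) ⇒ 6 7 6 7 8 8 8; return 3

6 7 6 7 8 8 8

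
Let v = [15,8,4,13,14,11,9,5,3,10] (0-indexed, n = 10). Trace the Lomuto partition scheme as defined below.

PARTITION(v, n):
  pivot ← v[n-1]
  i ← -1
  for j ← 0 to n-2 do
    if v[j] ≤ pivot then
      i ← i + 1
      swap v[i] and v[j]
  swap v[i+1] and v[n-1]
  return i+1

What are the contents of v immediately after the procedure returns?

[8,4,9,5,3,10,15,13,14,11]

pivot=10, i=-1
j=0: 15>10, skip
j=1: 8≤10, i=0, swap(0,1) ⇒ [8,15,4,13,14,11,9,5,3,10]
j=2: 4≤10, i=1, swap(1,2) ⇒ [8,4,15,13,14,11,9,5,3,10]
j=3: 13>10, skip
j=4: 14>10, skip
j=5: 11>10, skip
j=6: 9≤10, i=2, swap(2,6) ⇒ [8,4,9,13,14,11,15,5,3,10]
j=7: 5≤10, i=3, swap(3,7) ⇒ [8,4,9,5,14,11,15,13,3,10]
j=8: 3≤10, i=4, swap(4,8) ⇒ [8,4,9,5,3,11,15,13,14,10]
swap(5,9) ⇒ [8,4,9,5,3,10,15,13,14,11]; return 5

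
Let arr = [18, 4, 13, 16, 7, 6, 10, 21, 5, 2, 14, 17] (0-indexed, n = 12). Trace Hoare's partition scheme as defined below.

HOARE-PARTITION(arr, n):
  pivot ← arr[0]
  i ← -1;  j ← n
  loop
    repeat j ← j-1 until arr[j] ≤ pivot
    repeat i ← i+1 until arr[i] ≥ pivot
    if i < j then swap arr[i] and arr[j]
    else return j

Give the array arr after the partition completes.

pivot=18
j stops at 11 (17), i stops at 0 (18); swap ⇒ [17, 4, 13, 16, 7, 6, 10, 21, 5, 2, 14, 18]
j stops at 10 (14), i stops at 7 (21); swap ⇒ [17, 4, 13, 16, 7, 6, 10, 14, 5, 2, 21, 18]
j stops at 9, i stops at 10; i≥j ⇒ return 9. arr=[17, 4, 13, 16, 7, 6, 10, 14, 5, 2, 21, 18]

[17, 4, 13, 16, 7, 6, 10, 14, 5, 2, 21, 18]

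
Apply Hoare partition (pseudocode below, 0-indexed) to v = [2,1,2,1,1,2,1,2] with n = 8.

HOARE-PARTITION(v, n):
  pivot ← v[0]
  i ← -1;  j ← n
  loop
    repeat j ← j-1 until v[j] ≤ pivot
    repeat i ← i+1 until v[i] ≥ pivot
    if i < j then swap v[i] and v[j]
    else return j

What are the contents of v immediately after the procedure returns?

pivot = v[0] = 2; i = -1, j = 8
j→7 (v[7]=2≤2), i→0 (v[0]=2≥2); i<j, swap → [2,1,2,1,1,2,1,2]
j→6 (v[6]=1≤2), i→2 (v[2]=2≥2); i<j, swap → [2,1,1,1,1,2,2,2]
j→5, i→5; i≥j, return j=5. v = [2,1,1,1,1,2,2,2]

[2,1,1,1,1,2,2,2]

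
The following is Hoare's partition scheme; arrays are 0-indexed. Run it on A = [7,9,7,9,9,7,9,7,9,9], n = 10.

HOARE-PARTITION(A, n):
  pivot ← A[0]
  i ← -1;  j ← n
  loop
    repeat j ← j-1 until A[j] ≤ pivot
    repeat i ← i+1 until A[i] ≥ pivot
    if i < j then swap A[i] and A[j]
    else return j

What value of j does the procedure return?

pivot=7
j stops at 7 (7), i stops at 0 (7); swap ⇒ [7,9,7,9,9,7,9,7,9,9]
j stops at 5 (7), i stops at 1 (9); swap ⇒ [7,7,7,9,9,9,9,7,9,9]
j stops at 2, i stops at 2; i≥j ⇒ return 2. A=[7,7,7,9,9,9,9,7,9,9]

2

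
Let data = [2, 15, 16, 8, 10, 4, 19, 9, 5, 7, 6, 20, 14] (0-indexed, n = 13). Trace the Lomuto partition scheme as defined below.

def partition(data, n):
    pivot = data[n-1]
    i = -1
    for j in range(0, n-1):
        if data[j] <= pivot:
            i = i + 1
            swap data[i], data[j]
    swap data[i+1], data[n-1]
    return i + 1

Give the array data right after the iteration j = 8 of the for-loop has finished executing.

pivot = data[12] = 14; i = -1
j=0: data[0]=2 ≤ 14 → i=0, swap data[0],data[0] (no change) → [2, 15, 16, 8, 10, 4, 19, 9, 5, 7, 6, 20, 14]
j=1: data[1]=15 > 14 → no swap
j=2: data[2]=16 > 14 → no swap
j=3: data[3]=8 ≤ 14 → i=1, swap data[1],data[3] → [2, 8, 16, 15, 10, 4, 19, 9, 5, 7, 6, 20, 14]
j=4: data[4]=10 ≤ 14 → i=2, swap data[2],data[4] → [2, 8, 10, 15, 16, 4, 19, 9, 5, 7, 6, 20, 14]
j=5: data[5]=4 ≤ 14 → i=3, swap data[3],data[5] → [2, 8, 10, 4, 16, 15, 19, 9, 5, 7, 6, 20, 14]
j=6: data[6]=19 > 14 → no swap
j=7: data[7]=9 ≤ 14 → i=4, swap data[4],data[7] → [2, 8, 10, 4, 9, 15, 19, 16, 5, 7, 6, 20, 14]
j=8: data[8]=5 ≤ 14 → i=5, swap data[5],data[8] → [2, 8, 10, 4, 9, 5, 19, 16, 15, 7, 6, 20, 14]
(after j=8) data = [2, 8, 10, 4, 9, 5, 19, 16, 15, 7, 6, 20, 14]

[2, 8, 10, 4, 9, 5, 19, 16, 15, 7, 6, 20, 14]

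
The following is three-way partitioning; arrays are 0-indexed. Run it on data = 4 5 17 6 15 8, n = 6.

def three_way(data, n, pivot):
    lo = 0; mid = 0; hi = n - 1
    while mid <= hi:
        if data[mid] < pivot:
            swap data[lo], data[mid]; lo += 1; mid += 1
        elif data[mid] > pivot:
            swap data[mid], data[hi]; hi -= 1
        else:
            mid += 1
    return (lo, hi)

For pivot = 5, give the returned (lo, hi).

lo=0 mid=0 hi=5
4<5: swap(0,0), lo=1 mid=1 ⇒ 4 5 17 6 15 8
5=5: mid=2
17>5: swap(2,5), hi=4 ⇒ 4 5 8 6 15 17
8>5: swap(2,4), hi=3 ⇒ 4 5 15 6 8 17
15>5: swap(2,3), hi=2 ⇒ 4 5 6 15 8 17
6>5: swap(2,2), hi=1 ⇒ 4 5 6 15 8 17
done. lo=1 hi=1; data=4 5 6 15 8 17

(1, 1)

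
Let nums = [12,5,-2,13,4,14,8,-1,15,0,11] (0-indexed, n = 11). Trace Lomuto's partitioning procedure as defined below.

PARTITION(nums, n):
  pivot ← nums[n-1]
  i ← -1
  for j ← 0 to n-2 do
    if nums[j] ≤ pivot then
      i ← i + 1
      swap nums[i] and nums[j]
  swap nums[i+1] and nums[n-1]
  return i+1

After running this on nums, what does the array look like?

pivot = nums[10] = 11; i = -1
j=0: nums[0]=12 > 11 → no swap
j=1: nums[1]=5 ≤ 11 → i=0, swap nums[0],nums[1] → [5,12,-2,13,4,14,8,-1,15,0,11]
j=2: nums[2]=-2 ≤ 11 → i=1, swap nums[1],nums[2] → [5,-2,12,13,4,14,8,-1,15,0,11]
j=3: nums[3]=13 > 11 → no swap
j=4: nums[4]=4 ≤ 11 → i=2, swap nums[2],nums[4] → [5,-2,4,13,12,14,8,-1,15,0,11]
j=5: nums[5]=14 > 11 → no swap
j=6: nums[6]=8 ≤ 11 → i=3, swap nums[3],nums[6] → [5,-2,4,8,12,14,13,-1,15,0,11]
j=7: nums[7]=-1 ≤ 11 → i=4, swap nums[4],nums[7] → [5,-2,4,8,-1,14,13,12,15,0,11]
j=8: nums[8]=15 > 11 → no swap
j=9: nums[9]=0 ≤ 11 → i=5, swap nums[5],nums[9] → [5,-2,4,8,-1,0,13,12,15,14,11]
final swap nums[6],nums[10] → [5,-2,4,8,-1,0,11,12,15,14,13]; return 6

[5,-2,4,8,-1,0,11,12,15,14,13]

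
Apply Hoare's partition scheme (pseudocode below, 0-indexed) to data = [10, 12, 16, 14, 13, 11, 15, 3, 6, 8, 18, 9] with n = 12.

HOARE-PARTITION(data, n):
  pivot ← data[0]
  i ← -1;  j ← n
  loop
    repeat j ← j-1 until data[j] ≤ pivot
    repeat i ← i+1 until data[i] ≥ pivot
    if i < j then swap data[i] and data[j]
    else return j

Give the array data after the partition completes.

[9, 8, 6, 3, 13, 11, 15, 14, 16, 12, 18, 10]

pivot=10
j stops at 11 (9), i stops at 0 (10); swap ⇒ [9, 12, 16, 14, 13, 11, 15, 3, 6, 8, 18, 10]
j stops at 9 (8), i stops at 1 (12); swap ⇒ [9, 8, 16, 14, 13, 11, 15, 3, 6, 12, 18, 10]
j stops at 8 (6), i stops at 2 (16); swap ⇒ [9, 8, 6, 14, 13, 11, 15, 3, 16, 12, 18, 10]
j stops at 7 (3), i stops at 3 (14); swap ⇒ [9, 8, 6, 3, 13, 11, 15, 14, 16, 12, 18, 10]
j stops at 3, i stops at 4; i≥j ⇒ return 3. data=[9, 8, 6, 3, 13, 11, 15, 14, 16, 12, 18, 10]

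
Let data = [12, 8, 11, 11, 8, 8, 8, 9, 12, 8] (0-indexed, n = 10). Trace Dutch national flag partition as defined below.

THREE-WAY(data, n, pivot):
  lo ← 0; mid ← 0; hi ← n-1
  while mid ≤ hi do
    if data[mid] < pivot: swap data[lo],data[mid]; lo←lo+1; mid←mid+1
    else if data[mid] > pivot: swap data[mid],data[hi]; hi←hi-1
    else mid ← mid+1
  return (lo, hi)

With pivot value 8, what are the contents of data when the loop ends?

[8, 8, 8, 8, 8, 11, 9, 12, 11, 12]

pivot = 8; lo=0, mid=0, hi=9
data[mid]=12>8: swap data[0],data[9]; hi=8 → [8, 8, 11, 11, 8, 8, 8, 9, 12, 12]
data[mid]=8=8: mid=1
data[mid]=8=8: mid=2
data[mid]=11>8: swap data[2],data[8]; hi=7 → [8, 8, 12, 11, 8, 8, 8, 9, 11, 12]
data[mid]=12>8: swap data[2],data[7]; hi=6 → [8, 8, 9, 11, 8, 8, 8, 12, 11, 12]
data[mid]=9>8: swap data[2],data[6]; hi=5 → [8, 8, 8, 11, 8, 8, 9, 12, 11, 12]
data[mid]=8=8: mid=3
data[mid]=11>8: swap data[3],data[5]; hi=4 → [8, 8, 8, 8, 8, 11, 9, 12, 11, 12]
data[mid]=8=8: mid=4
data[mid]=8=8: mid=5
end: lo=0, hi=4; data = [8, 8, 8, 8, 8, 11, 9, 12, 11, 12]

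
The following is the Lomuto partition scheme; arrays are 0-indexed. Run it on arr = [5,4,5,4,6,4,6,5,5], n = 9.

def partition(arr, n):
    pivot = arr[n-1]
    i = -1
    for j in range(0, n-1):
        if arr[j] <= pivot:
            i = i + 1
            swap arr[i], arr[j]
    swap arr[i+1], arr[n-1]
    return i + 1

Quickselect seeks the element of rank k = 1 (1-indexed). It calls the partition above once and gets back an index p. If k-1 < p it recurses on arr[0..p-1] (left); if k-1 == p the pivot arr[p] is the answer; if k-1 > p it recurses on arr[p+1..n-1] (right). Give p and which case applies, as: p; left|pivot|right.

pivot=5, i=-1
j=0: 5≤5, i=0, swap(0,0) ⇒ [5,4,5,4,6,4,6,5,5]
j=1: 4≤5, i=1, swap(1,1) ⇒ [5,4,5,4,6,4,6,5,5]
j=2: 5≤5, i=2, swap(2,2) ⇒ [5,4,5,4,6,4,6,5,5]
j=3: 4≤5, i=3, swap(3,3) ⇒ [5,4,5,4,6,4,6,5,5]
j=4: 6>5, skip
j=5: 4≤5, i=4, swap(4,5) ⇒ [5,4,5,4,4,6,6,5,5]
j=6: 6>5, skip
j=7: 5≤5, i=5, swap(5,7) ⇒ [5,4,5,4,4,5,6,6,5]
swap(6,8) ⇒ [5,4,5,4,4,5,5,6,6]; return 6
p = 6; k-1 = 0 < 6 ⇒ left

6; left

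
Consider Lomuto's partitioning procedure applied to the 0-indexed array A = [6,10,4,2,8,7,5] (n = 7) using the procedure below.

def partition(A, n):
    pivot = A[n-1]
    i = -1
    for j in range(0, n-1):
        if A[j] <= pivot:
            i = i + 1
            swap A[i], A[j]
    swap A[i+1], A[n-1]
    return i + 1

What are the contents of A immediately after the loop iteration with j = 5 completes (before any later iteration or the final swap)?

pivot = A[6] = 5; i = -1
j=0: A[0]=6 > 5 → no swap
j=1: A[1]=10 > 5 → no swap
j=2: A[2]=4 ≤ 5 → i=0, swap A[0],A[2] → [4,10,6,2,8,7,5]
j=3: A[3]=2 ≤ 5 → i=1, swap A[1],A[3] → [4,2,6,10,8,7,5]
j=4: A[4]=8 > 5 → no swap
j=5: A[5]=7 > 5 → no swap
(after j=5) A = [4,2,6,10,8,7,5]

[4,2,6,10,8,7,5]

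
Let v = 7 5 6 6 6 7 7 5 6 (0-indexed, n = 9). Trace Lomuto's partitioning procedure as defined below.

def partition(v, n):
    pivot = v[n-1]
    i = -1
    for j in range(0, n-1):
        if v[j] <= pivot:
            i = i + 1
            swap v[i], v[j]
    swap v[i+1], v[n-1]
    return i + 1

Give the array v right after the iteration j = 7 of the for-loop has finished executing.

pivot = v[8] = 6; i = -1
j=0: v[0]=7 > 6 → no swap
j=1: v[1]=5 ≤ 6 → i=0, swap v[0],v[1] → 5 7 6 6 6 7 7 5 6
j=2: v[2]=6 ≤ 6 → i=1, swap v[1],v[2] → 5 6 7 6 6 7 7 5 6
j=3: v[3]=6 ≤ 6 → i=2, swap v[2],v[3] → 5 6 6 7 6 7 7 5 6
j=4: v[4]=6 ≤ 6 → i=3, swap v[3],v[4] → 5 6 6 6 7 7 7 5 6
j=5: v[5]=7 > 6 → no swap
j=6: v[6]=7 > 6 → no swap
j=7: v[7]=5 ≤ 6 → i=4, swap v[4],v[7] → 5 6 6 6 5 7 7 7 6
(after j=7) v = 5 6 6 6 5 7 7 7 6

5 6 6 6 5 7 7 7 6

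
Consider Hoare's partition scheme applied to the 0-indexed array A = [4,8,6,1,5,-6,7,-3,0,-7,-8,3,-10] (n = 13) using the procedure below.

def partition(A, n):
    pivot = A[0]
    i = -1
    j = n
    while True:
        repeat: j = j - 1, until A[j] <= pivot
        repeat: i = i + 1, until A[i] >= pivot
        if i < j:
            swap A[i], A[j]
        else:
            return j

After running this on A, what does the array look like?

[-10,3,-8,1,-7,-6,0,-3,7,5,6,8,4]

pivot=4
j stops at 12 (-10), i stops at 0 (4); swap ⇒ [-10,8,6,1,5,-6,7,-3,0,-7,-8,3,4]
j stops at 11 (3), i stops at 1 (8); swap ⇒ [-10,3,6,1,5,-6,7,-3,0,-7,-8,8,4]
j stops at 10 (-8), i stops at 2 (6); swap ⇒ [-10,3,-8,1,5,-6,7,-3,0,-7,6,8,4]
j stops at 9 (-7), i stops at 4 (5); swap ⇒ [-10,3,-8,1,-7,-6,7,-3,0,5,6,8,4]
j stops at 8 (0), i stops at 6 (7); swap ⇒ [-10,3,-8,1,-7,-6,0,-3,7,5,6,8,4]
j stops at 7, i stops at 8; i≥j ⇒ return 7. A=[-10,3,-8,1,-7,-6,0,-3,7,5,6,8,4]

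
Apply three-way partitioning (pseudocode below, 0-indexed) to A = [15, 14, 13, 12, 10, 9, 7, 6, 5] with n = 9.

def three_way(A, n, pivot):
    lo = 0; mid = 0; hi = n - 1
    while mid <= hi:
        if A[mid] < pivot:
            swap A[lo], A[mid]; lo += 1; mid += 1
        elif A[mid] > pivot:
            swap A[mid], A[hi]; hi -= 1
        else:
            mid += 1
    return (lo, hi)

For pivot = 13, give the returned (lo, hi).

(6, 6)

lo=0 mid=0 hi=8
15>13: swap(0,8), hi=7 ⇒ [5, 14, 13, 12, 10, 9, 7, 6, 15]
5<13: swap(0,0), lo=1 mid=1 ⇒ [5, 14, 13, 12, 10, 9, 7, 6, 15]
14>13: swap(1,7), hi=6 ⇒ [5, 6, 13, 12, 10, 9, 7, 14, 15]
6<13: swap(1,1), lo=2 mid=2 ⇒ [5, 6, 13, 12, 10, 9, 7, 14, 15]
13=13: mid=3
12<13: swap(2,3), lo=3 mid=4 ⇒ [5, 6, 12, 13, 10, 9, 7, 14, 15]
10<13: swap(3,4), lo=4 mid=5 ⇒ [5, 6, 12, 10, 13, 9, 7, 14, 15]
9<13: swap(4,5), lo=5 mid=6 ⇒ [5, 6, 12, 10, 9, 13, 7, 14, 15]
7<13: swap(5,6), lo=6 mid=7 ⇒ [5, 6, 12, 10, 9, 7, 13, 14, 15]
done. lo=6 hi=6; A=[5, 6, 12, 10, 9, 7, 13, 14, 15]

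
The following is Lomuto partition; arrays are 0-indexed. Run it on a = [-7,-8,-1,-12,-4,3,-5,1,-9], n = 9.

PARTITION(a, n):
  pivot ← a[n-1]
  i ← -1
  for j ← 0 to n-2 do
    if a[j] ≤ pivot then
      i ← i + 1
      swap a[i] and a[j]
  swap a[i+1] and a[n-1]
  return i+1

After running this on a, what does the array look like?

[-12,-9,-1,-7,-4,3,-5,1,-8]

pivot=-9, i=-1
j=0: -7>-9, skip
j=1: -8>-9, skip
j=2: -1>-9, skip
j=3: -12≤-9, i=0, swap(0,3) ⇒ [-12,-8,-1,-7,-4,3,-5,1,-9]
j=4: -4>-9, skip
j=5: 3>-9, skip
j=6: -5>-9, skip
j=7: 1>-9, skip
swap(1,8) ⇒ [-12,-9,-1,-7,-4,3,-5,1,-8]; return 1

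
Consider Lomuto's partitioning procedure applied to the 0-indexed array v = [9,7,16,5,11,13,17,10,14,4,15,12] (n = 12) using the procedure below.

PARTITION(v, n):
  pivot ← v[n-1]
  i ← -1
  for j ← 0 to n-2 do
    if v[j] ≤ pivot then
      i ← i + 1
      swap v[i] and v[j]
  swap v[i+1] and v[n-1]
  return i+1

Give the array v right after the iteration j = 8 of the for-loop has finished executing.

[9,7,5,11,10,13,17,16,14,4,15,12]

pivot=12, i=-1
j=0: 9≤12, i=0, swap(0,0) ⇒ [9,7,16,5,11,13,17,10,14,4,15,12]
j=1: 7≤12, i=1, swap(1,1) ⇒ [9,7,16,5,11,13,17,10,14,4,15,12]
j=2: 16>12, skip
j=3: 5≤12, i=2, swap(2,3) ⇒ [9,7,5,16,11,13,17,10,14,4,15,12]
j=4: 11≤12, i=3, swap(3,4) ⇒ [9,7,5,11,16,13,17,10,14,4,15,12]
j=5: 13>12, skip
j=6: 17>12, skip
j=7: 10≤12, i=4, swap(4,7) ⇒ [9,7,5,11,10,13,17,16,14,4,15,12]
j=8: 14>12, skip
(after j=8) v = [9,7,5,11,10,13,17,16,14,4,15,12]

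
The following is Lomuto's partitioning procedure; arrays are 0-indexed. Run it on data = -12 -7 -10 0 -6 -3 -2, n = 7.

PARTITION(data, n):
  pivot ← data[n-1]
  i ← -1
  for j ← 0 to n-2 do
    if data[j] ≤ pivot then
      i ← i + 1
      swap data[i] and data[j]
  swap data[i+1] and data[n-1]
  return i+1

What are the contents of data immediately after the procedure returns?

pivot=-2, i=-1
j=0: -12≤-2, i=0, swap(0,0) ⇒ -12 -7 -10 0 -6 -3 -2
j=1: -7≤-2, i=1, swap(1,1) ⇒ -12 -7 -10 0 -6 -3 -2
j=2: -10≤-2, i=2, swap(2,2) ⇒ -12 -7 -10 0 -6 -3 -2
j=3: 0>-2, skip
j=4: -6≤-2, i=3, swap(3,4) ⇒ -12 -7 -10 -6 0 -3 -2
j=5: -3≤-2, i=4, swap(4,5) ⇒ -12 -7 -10 -6 -3 0 -2
swap(5,6) ⇒ -12 -7 -10 -6 -3 -2 0; return 5

-12 -7 -10 -6 -3 -2 0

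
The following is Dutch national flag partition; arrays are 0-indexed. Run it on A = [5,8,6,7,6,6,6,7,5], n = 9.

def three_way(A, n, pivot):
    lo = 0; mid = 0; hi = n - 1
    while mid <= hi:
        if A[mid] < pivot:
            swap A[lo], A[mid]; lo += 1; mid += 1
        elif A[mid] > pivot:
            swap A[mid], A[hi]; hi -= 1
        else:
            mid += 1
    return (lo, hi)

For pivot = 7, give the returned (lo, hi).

pivot = 7; lo=0, mid=0, hi=8
A[mid]=5<7: swap A[0],A[0]; lo=1,mid=1 → [5,8,6,7,6,6,6,7,5]
A[mid]=8>7: swap A[1],A[8]; hi=7 → [5,5,6,7,6,6,6,7,8]
A[mid]=5<7: swap A[1],A[1]; lo=2,mid=2 → [5,5,6,7,6,6,6,7,8]
A[mid]=6<7: swap A[2],A[2]; lo=3,mid=3 → [5,5,6,7,6,6,6,7,8]
A[mid]=7=7: mid=4
A[mid]=6<7: swap A[3],A[4]; lo=4,mid=5 → [5,5,6,6,7,6,6,7,8]
A[mid]=6<7: swap A[4],A[5]; lo=5,mid=6 → [5,5,6,6,6,7,6,7,8]
A[mid]=6<7: swap A[5],A[6]; lo=6,mid=7 → [5,5,6,6,6,6,7,7,8]
A[mid]=7=7: mid=8
end: lo=6, hi=7; A = [5,5,6,6,6,6,7,7,8]

(6, 7)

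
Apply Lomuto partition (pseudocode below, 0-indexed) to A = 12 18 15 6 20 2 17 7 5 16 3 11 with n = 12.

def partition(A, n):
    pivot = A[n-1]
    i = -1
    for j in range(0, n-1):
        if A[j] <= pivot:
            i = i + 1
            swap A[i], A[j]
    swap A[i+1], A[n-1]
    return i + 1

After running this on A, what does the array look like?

pivot = A[11] = 11; i = -1
j=0: A[0]=12 > 11 → no swap
j=1: A[1]=18 > 11 → no swap
j=2: A[2]=15 > 11 → no swap
j=3: A[3]=6 ≤ 11 → i=0, swap A[0],A[3] → 6 18 15 12 20 2 17 7 5 16 3 11
j=4: A[4]=20 > 11 → no swap
j=5: A[5]=2 ≤ 11 → i=1, swap A[1],A[5] → 6 2 15 12 20 18 17 7 5 16 3 11
j=6: A[6]=17 > 11 → no swap
j=7: A[7]=7 ≤ 11 → i=2, swap A[2],A[7] → 6 2 7 12 20 18 17 15 5 16 3 11
j=8: A[8]=5 ≤ 11 → i=3, swap A[3],A[8] → 6 2 7 5 20 18 17 15 12 16 3 11
j=9: A[9]=16 > 11 → no swap
j=10: A[10]=3 ≤ 11 → i=4, swap A[4],A[10] → 6 2 7 5 3 18 17 15 12 16 20 11
final swap A[5],A[11] → 6 2 7 5 3 11 17 15 12 16 20 18; return 5

6 2 7 5 3 11 17 15 12 16 20 18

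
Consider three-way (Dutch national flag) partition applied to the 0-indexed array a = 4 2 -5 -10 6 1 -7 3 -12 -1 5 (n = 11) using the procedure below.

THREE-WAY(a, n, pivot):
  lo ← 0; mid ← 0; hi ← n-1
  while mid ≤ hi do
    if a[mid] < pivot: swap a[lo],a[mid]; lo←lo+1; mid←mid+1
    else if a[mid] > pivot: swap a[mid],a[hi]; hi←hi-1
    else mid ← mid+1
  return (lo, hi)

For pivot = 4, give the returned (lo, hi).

(8, 8)

pivot = 4; lo=0, mid=0, hi=10
a[mid]=4=4: mid=1
a[mid]=2<4: swap a[0],a[1]; lo=1,mid=2 → 2 4 -5 -10 6 1 -7 3 -12 -1 5
a[mid]=-5<4: swap a[1],a[2]; lo=2,mid=3 → 2 -5 4 -10 6 1 -7 3 -12 -1 5
a[mid]=-10<4: swap a[2],a[3]; lo=3,mid=4 → 2 -5 -10 4 6 1 -7 3 -12 -1 5
a[mid]=6>4: swap a[4],a[10]; hi=9 → 2 -5 -10 4 5 1 -7 3 -12 -1 6
a[mid]=5>4: swap a[4],a[9]; hi=8 → 2 -5 -10 4 -1 1 -7 3 -12 5 6
a[mid]=-1<4: swap a[3],a[4]; lo=4,mid=5 → 2 -5 -10 -1 4 1 -7 3 -12 5 6
a[mid]=1<4: swap a[4],a[5]; lo=5,mid=6 → 2 -5 -10 -1 1 4 -7 3 -12 5 6
a[mid]=-7<4: swap a[5],a[6]; lo=6,mid=7 → 2 -5 -10 -1 1 -7 4 3 -12 5 6
a[mid]=3<4: swap a[6],a[7]; lo=7,mid=8 → 2 -5 -10 -1 1 -7 3 4 -12 5 6
a[mid]=-12<4: swap a[7],a[8]; lo=8,mid=9 → 2 -5 -10 -1 1 -7 3 -12 4 5 6
end: lo=8, hi=8; a = 2 -5 -10 -1 1 -7 3 -12 4 5 6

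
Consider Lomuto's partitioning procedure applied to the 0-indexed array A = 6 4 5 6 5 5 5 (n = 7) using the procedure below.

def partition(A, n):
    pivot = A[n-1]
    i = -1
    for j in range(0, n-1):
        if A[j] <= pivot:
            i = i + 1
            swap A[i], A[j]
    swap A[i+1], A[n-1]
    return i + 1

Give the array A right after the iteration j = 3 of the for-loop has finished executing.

pivot = A[6] = 5; i = -1
j=0: A[0]=6 > 5 → no swap
j=1: A[1]=4 ≤ 5 → i=0, swap A[0],A[1] → 4 6 5 6 5 5 5
j=2: A[2]=5 ≤ 5 → i=1, swap A[1],A[2] → 4 5 6 6 5 5 5
j=3: A[3]=6 > 5 → no swap
(after j=3) A = 4 5 6 6 5 5 5

4 5 6 6 5 5 5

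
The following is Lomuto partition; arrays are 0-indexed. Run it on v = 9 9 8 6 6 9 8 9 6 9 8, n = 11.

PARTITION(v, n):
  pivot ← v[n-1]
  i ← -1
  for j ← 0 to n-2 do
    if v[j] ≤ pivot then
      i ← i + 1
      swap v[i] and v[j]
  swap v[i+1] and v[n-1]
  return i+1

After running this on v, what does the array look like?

8 6 6 8 6 8 9 9 9 9 9

pivot = v[10] = 8; i = -1
j=0: v[0]=9 > 8 → no swap
j=1: v[1]=9 > 8 → no swap
j=2: v[2]=8 ≤ 8 → i=0, swap v[0],v[2] → 8 9 9 6 6 9 8 9 6 9 8
j=3: v[3]=6 ≤ 8 → i=1, swap v[1],v[3] → 8 6 9 9 6 9 8 9 6 9 8
j=4: v[4]=6 ≤ 8 → i=2, swap v[2],v[4] → 8 6 6 9 9 9 8 9 6 9 8
j=5: v[5]=9 > 8 → no swap
j=6: v[6]=8 ≤ 8 → i=3, swap v[3],v[6] → 8 6 6 8 9 9 9 9 6 9 8
j=7: v[7]=9 > 8 → no swap
j=8: v[8]=6 ≤ 8 → i=4, swap v[4],v[8] → 8 6 6 8 6 9 9 9 9 9 8
j=9: v[9]=9 > 8 → no swap
final swap v[5],v[10] → 8 6 6 8 6 8 9 9 9 9 9; return 5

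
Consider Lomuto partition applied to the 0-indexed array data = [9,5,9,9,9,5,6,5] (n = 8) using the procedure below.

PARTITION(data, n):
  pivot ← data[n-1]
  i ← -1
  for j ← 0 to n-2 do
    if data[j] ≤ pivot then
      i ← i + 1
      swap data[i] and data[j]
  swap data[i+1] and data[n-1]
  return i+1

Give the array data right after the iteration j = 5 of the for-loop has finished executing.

[5,5,9,9,9,9,6,5]

pivot=5, i=-1
j=0: 9>5, skip
j=1: 5≤5, i=0, swap(0,1) ⇒ [5,9,9,9,9,5,6,5]
j=2: 9>5, skip
j=3: 9>5, skip
j=4: 9>5, skip
j=5: 5≤5, i=1, swap(1,5) ⇒ [5,5,9,9,9,9,6,5]
(after j=5) data = [5,5,9,9,9,9,6,5]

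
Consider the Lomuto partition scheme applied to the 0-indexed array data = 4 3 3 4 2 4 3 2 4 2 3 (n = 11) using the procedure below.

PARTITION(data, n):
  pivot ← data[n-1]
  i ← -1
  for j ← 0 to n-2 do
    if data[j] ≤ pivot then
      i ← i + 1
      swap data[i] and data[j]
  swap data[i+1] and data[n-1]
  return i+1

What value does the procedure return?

6

pivot = data[10] = 3; i = -1
j=0: data[0]=4 > 3 → no swap
j=1: data[1]=3 ≤ 3 → i=0, swap data[0],data[1] → 3 4 3 4 2 4 3 2 4 2 3
j=2: data[2]=3 ≤ 3 → i=1, swap data[1],data[2] → 3 3 4 4 2 4 3 2 4 2 3
j=3: data[3]=4 > 3 → no swap
j=4: data[4]=2 ≤ 3 → i=2, swap data[2],data[4] → 3 3 2 4 4 4 3 2 4 2 3
j=5: data[5]=4 > 3 → no swap
j=6: data[6]=3 ≤ 3 → i=3, swap data[3],data[6] → 3 3 2 3 4 4 4 2 4 2 3
j=7: data[7]=2 ≤ 3 → i=4, swap data[4],data[7] → 3 3 2 3 2 4 4 4 4 2 3
j=8: data[8]=4 > 3 → no swap
j=9: data[9]=2 ≤ 3 → i=5, swap data[5],data[9] → 3 3 2 3 2 2 4 4 4 4 3
final swap data[6],data[10] → 3 3 2 3 2 2 3 4 4 4 4; return 6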